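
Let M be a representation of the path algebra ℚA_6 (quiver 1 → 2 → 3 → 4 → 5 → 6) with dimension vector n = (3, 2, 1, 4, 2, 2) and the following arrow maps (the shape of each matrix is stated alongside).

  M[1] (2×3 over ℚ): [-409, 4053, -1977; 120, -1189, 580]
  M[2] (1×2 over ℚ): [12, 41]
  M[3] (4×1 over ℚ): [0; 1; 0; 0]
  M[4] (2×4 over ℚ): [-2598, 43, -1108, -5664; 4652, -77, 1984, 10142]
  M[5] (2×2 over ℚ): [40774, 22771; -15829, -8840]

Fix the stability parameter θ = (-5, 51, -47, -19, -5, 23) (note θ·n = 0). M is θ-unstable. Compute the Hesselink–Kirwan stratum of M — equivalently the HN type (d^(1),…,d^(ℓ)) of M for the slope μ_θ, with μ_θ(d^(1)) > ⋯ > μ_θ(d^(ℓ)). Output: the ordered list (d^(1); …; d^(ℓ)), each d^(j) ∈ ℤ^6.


Via rank(M_{q-1}∘⋯∘M_p): M ≅ I[1,1], I[1,2], I[1,6], I[4,4]^2, I[4,6].
μ_θ-semistable layers: μ^(1)=51; μ^(2)=23; μ^(3)=-5; μ^(4)=-19

((0, 1, 0, 0, 0, 0); (0, 0, 0, 0, 0, 2); (3, 1, 1, 1, 2, 0); (0, 0, 0, 3, 0, 0))


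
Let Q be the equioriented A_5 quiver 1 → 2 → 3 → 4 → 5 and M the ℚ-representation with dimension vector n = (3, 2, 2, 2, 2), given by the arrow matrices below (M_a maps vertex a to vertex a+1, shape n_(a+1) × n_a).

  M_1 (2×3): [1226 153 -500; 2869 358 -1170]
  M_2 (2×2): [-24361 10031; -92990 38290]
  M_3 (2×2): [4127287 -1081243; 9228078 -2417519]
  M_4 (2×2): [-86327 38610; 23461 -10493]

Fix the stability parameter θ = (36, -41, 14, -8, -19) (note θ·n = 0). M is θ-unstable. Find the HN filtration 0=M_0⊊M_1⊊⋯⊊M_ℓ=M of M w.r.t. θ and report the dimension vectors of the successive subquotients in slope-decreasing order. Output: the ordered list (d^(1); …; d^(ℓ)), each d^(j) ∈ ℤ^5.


Barcode: M ≅ I[1,1], I[1,2], I[1,5], I[3,5]. HN layers by μ_θ (4 steps, strictly decreasing):
  μ^(1)=36; μ^(2)=-5/2; μ^(3)=-18/5; μ^(4)=-13/3

((1, 0, 0, 0, 0); (1, 1, 0, 0, 0); (1, 1, 1, 1, 1); (0, 0, 1, 1, 1))


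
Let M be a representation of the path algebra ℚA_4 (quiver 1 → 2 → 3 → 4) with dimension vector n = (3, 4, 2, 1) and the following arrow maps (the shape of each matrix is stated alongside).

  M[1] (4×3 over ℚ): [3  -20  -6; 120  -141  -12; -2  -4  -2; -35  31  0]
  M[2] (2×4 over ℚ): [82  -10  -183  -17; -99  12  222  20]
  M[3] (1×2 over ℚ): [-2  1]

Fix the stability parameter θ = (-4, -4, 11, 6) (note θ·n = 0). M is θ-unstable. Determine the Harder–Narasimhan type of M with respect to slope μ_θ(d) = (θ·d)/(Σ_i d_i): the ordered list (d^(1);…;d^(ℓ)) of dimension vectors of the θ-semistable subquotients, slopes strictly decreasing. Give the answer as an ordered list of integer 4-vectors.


Barcode: M ≅ I[1,2], I[1,3], I[1,4], I[2,2]. HN layers by μ_θ (3 steps, strictly decreasing):
  μ^(1)=11; μ^(2)=17/2; μ^(3)=-4

((0, 0, 1, 0); (0, 0, 1, 1); (3, 4, 0, 0))


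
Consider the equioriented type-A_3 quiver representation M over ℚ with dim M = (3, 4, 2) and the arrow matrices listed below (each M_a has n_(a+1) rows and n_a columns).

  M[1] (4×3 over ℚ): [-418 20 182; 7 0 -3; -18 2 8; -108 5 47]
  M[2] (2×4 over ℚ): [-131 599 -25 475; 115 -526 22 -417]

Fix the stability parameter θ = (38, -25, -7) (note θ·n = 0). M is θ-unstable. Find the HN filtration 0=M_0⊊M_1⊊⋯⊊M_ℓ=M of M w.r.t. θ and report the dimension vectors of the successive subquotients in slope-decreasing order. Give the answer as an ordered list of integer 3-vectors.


Interval decomposition of M: I[1,1], I[1,3]^2, I[2,2]^2.
HN type (ℓ=3): μ^(1)=38; μ^(2)=2; μ^(3)=-25

((1, 0, 0); (2, 2, 2); (0, 2, 0))


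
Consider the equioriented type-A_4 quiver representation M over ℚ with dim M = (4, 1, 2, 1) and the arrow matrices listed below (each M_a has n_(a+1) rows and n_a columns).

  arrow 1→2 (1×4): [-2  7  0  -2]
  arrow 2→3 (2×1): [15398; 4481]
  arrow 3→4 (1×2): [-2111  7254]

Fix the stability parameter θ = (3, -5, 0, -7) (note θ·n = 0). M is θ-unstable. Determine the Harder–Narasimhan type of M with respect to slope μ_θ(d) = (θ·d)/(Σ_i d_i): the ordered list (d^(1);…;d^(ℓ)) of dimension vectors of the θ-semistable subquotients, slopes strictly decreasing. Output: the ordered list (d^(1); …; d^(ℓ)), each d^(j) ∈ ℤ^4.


Interval decomposition of M: I[1,1]^3, I[1,4], I[3,3].
HN type (ℓ=3): μ^(1)=3; μ^(2)=0; μ^(3)=-9/4

((3, 0, 0, 0); (0, 0, 1, 0); (1, 1, 1, 1))


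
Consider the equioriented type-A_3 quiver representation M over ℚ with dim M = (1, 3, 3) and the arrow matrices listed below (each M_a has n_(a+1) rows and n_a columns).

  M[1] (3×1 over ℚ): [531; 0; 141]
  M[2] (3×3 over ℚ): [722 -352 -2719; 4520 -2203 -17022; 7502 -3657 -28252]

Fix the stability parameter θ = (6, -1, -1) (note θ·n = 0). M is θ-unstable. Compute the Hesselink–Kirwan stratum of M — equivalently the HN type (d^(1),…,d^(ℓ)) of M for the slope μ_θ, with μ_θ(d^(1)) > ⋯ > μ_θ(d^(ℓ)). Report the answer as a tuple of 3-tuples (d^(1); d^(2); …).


Via rank(M_{q-1}∘⋯∘M_p): M ≅ I[1,3], I[2,3]^2.
μ_θ-semistable layers: μ^(1)=4/3; μ^(2)=-1

((1, 1, 1); (0, 2, 2))


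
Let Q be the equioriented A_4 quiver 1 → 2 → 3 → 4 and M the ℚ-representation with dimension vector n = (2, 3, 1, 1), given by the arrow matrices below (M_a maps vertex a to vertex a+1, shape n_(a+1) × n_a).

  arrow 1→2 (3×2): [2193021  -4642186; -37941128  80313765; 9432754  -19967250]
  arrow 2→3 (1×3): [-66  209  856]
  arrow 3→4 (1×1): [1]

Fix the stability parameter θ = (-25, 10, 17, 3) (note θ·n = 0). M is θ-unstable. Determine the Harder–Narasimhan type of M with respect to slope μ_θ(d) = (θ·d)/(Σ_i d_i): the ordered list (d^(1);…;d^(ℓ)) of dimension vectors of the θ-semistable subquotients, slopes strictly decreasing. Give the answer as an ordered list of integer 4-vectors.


Barcode: M ≅ I[1,2], I[1,4], I[2,2]. HN layers by μ_θ (2 steps, strictly decreasing):
  μ^(1)=10; μ^(2)=-25

((0, 3, 1, 1); (2, 0, 0, 0))


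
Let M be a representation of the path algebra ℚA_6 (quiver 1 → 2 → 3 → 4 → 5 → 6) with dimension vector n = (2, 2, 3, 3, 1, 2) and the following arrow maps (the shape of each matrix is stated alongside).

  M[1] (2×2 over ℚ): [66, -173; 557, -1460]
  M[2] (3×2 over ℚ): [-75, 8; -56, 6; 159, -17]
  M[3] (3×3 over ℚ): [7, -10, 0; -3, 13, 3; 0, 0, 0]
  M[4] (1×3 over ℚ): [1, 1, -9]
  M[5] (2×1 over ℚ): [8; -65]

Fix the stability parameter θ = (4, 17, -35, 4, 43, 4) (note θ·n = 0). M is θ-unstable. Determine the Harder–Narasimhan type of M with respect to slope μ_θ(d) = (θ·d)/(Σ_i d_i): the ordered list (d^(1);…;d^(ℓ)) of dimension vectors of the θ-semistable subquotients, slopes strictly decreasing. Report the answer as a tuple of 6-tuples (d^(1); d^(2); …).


Via rank(M_{q-1}∘⋯∘M_p): M ≅ I[1,4], I[1,6], I[3,3], I[4,4], I[6,6].
μ_θ-semistable layers: μ^(1)=47/2; μ^(2)=4; μ^(3)=-14/3; μ^(4)=-35

((0, 0, 0, 0, 1, 1); (0, 0, 0, 3, 0, 1); (2, 2, 2, 0, 0, 0); (0, 0, 1, 0, 0, 0))


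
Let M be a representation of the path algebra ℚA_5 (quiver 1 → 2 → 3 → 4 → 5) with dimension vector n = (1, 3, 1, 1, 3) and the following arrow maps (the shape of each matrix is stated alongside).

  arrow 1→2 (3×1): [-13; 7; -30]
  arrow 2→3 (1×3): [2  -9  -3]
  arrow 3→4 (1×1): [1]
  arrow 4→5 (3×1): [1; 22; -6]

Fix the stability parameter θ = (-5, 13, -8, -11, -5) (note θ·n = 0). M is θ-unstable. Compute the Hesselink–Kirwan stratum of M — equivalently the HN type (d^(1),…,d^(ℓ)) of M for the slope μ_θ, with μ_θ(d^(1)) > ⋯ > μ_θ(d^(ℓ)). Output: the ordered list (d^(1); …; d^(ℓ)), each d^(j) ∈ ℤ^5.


Barcode: M ≅ I[1,5], I[2,2]^2, I[5,5]^2. HN layers by μ_θ (3 steps, strictly decreasing):
  μ^(1)=13; μ^(2)=-11/4; μ^(3)=-5

((0, 2, 0, 0, 0); (0, 1, 1, 1, 1); (1, 0, 0, 0, 2))


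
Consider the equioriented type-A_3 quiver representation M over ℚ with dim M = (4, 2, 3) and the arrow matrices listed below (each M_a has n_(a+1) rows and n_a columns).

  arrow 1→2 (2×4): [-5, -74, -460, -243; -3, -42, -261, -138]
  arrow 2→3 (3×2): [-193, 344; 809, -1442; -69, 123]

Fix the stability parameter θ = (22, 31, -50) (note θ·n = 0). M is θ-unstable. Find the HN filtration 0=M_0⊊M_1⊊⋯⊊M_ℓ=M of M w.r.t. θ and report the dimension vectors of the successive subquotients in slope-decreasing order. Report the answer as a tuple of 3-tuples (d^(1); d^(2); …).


Via rank(M_{q-1}∘⋯∘M_p): M ≅ I[1,1]^2, I[1,3]^2, I[3,3].
μ_θ-semistable layers: μ^(1)=22; μ^(2)=1; μ^(3)=-50

((2, 0, 0); (2, 2, 2); (0, 0, 1))


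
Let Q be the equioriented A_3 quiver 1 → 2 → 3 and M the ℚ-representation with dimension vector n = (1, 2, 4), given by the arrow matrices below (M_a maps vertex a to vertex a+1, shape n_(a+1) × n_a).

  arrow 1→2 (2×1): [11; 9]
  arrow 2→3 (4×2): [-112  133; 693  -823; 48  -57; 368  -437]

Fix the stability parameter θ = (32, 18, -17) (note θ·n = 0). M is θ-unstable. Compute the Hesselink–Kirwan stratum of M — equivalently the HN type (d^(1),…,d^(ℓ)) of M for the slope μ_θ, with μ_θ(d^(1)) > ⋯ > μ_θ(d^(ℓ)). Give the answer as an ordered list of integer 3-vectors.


Interval decomposition of M: I[1,3], I[2,3], I[3,3]^2.
HN type (ℓ=3): μ^(1)=11; μ^(2)=1/2; μ^(3)=-17

((1, 1, 1); (0, 1, 1); (0, 0, 2))


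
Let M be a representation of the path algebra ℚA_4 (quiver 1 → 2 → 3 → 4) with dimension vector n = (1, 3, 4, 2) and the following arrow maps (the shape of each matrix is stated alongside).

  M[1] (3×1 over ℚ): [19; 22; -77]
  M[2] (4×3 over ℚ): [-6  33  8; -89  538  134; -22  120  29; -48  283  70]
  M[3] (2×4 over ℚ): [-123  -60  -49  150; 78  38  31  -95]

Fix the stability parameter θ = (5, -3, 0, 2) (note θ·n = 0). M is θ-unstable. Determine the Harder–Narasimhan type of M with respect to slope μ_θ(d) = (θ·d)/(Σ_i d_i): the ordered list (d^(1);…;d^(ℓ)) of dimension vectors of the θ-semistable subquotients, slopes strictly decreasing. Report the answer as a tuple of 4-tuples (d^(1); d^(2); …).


Barcode: M ≅ I[1,4], I[2,3]^2, I[3,4]. HN layers by μ_θ (4 steps, strictly decreasing):
  μ^(1)=2; μ^(2)=2/3; μ^(3)=0; μ^(4)=-3

((0, 0, 0, 2); (1, 1, 1, 0); (0, 0, 3, 0); (0, 2, 0, 0))


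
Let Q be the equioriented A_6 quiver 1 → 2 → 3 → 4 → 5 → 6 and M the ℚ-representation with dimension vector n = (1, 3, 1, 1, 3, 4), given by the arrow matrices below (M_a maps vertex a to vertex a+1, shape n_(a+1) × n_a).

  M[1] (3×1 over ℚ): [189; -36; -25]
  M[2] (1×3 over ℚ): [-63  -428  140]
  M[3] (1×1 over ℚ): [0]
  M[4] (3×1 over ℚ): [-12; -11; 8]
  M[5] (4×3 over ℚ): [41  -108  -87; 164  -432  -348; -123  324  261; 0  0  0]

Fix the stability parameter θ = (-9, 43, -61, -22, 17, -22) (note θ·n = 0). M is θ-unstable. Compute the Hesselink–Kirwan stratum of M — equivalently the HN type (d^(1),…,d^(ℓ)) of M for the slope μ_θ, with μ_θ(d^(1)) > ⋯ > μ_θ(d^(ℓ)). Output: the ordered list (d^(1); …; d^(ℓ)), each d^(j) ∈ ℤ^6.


Via rank(M_{q-1}∘⋯∘M_p): M ≅ I[1,3], I[2,2]^2, I[4,5], I[5,5], I[5,6], I[6,6]^3.
μ_θ-semistable layers: μ^(1)=43; μ^(2)=17; μ^(3)=-5/2; μ^(4)=-9; μ^(5)=-22

((0, 2, 0, 0, 0, 0); (0, 0, 0, 0, 2, 0); (0, 0, 0, 0, 1, 1); (1, 1, 1, 0, 0, 0); (0, 0, 0, 1, 0, 3))


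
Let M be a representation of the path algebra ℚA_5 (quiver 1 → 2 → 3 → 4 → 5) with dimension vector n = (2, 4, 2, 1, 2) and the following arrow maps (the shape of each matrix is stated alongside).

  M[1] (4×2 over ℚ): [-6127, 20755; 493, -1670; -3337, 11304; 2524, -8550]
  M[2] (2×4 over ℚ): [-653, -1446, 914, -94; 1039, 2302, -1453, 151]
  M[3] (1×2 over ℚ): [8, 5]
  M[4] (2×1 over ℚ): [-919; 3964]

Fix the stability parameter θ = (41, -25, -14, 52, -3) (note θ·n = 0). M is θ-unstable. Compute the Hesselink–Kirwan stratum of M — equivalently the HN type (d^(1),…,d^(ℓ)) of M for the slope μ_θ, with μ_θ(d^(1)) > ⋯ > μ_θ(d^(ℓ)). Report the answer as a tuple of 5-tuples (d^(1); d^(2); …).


Interval decomposition of M: I[1,3], I[1,5], I[2,2]^2, I[5,5].
HN type (ℓ=4): μ^(1)=49/2; μ^(2)=2/3; μ^(3)=-3; μ^(4)=-25

((0, 0, 0, 1, 1); (2, 2, 2, 0, 0); (0, 0, 0, 0, 1); (0, 2, 0, 0, 0))


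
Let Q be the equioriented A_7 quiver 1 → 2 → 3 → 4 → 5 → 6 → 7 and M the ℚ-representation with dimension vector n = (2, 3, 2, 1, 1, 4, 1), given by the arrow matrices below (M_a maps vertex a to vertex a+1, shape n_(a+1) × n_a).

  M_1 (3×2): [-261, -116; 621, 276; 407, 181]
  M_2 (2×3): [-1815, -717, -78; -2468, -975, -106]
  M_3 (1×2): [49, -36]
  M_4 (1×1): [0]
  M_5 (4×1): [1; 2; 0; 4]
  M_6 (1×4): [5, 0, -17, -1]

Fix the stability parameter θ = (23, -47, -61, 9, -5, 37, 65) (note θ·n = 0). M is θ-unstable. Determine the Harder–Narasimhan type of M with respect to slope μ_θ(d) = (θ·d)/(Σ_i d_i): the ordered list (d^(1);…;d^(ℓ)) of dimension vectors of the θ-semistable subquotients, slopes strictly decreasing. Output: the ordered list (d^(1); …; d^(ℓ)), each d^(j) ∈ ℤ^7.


Interval decomposition of M: I[1,3], I[1,4], I[2,2], I[5,7], I[6,6]^3.
HN type (ℓ=6): μ^(1)=65; μ^(2)=37; μ^(3)=9; μ^(4)=-5; μ^(5)=-85/3; μ^(6)=-47

((0, 0, 0, 0, 0, 0, 1); (0, 0, 0, 0, 0, 4, 0); (0, 0, 0, 1, 0, 0, 0); (0, 0, 0, 0, 1, 0, 0); (2, 2, 2, 0, 0, 0, 0); (0, 1, 0, 0, 0, 0, 0))


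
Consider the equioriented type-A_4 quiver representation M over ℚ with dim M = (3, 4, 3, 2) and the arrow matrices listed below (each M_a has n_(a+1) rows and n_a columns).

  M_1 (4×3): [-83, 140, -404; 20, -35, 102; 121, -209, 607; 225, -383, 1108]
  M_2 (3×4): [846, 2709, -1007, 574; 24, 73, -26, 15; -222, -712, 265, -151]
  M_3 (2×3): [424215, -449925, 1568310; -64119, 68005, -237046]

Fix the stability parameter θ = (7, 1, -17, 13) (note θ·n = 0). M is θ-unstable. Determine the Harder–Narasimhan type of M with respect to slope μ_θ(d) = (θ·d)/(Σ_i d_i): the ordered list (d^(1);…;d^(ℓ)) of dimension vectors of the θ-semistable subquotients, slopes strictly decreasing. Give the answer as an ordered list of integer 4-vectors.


Via rank(M_{q-1}∘⋯∘M_p): M ≅ I[1,2], I[1,3], I[1,4], I[2,2], I[3,3], I[4,4].
μ_θ-semistable layers: μ^(1)=13; μ^(2)=4; μ^(3)=1; μ^(4)=-3; μ^(5)=-17

((0, 0, 0, 2); (1, 1, 0, 0); (0, 1, 0, 0); (2, 2, 2, 0); (0, 0, 1, 0))


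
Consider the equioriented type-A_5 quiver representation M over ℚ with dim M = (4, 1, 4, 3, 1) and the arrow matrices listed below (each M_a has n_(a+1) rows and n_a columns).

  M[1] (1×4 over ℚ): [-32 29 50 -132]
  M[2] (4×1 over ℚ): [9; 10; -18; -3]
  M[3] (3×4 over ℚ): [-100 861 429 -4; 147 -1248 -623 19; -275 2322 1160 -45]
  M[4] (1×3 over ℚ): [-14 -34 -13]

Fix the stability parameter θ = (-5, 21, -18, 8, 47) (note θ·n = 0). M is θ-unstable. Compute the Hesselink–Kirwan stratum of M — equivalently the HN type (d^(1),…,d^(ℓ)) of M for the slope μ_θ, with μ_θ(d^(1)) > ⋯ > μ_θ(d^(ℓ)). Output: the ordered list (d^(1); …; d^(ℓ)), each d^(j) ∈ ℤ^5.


Interval decomposition of M: I[1,1]^3, I[1,3], I[3,4]^2, I[3,5].
HN type (ℓ=5): μ^(1)=47; μ^(2)=8; μ^(3)=3/2; μ^(4)=-5; μ^(5)=-18

((0, 0, 0, 0, 1); (0, 0, 0, 3, 0); (0, 1, 1, 0, 0); (4, 0, 0, 0, 0); (0, 0, 3, 0, 0))


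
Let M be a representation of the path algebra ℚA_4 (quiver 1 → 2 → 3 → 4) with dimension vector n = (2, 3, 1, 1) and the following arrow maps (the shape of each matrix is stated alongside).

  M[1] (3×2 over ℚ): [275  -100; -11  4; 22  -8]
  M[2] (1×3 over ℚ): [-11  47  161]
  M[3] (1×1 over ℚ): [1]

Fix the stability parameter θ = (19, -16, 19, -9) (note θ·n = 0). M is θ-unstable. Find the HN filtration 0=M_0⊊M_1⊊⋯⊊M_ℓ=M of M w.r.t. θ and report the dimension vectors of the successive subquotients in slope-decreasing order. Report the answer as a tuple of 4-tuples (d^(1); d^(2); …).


Via rank(M_{q-1}∘⋯∘M_p): M ≅ I[1,1], I[1,2], I[2,2], I[2,4].
μ_θ-semistable layers: μ^(1)=19; μ^(2)=5; μ^(3)=3/2; μ^(4)=-16

((1, 0, 0, 0); (0, 0, 1, 1); (1, 1, 0, 0); (0, 2, 0, 0))


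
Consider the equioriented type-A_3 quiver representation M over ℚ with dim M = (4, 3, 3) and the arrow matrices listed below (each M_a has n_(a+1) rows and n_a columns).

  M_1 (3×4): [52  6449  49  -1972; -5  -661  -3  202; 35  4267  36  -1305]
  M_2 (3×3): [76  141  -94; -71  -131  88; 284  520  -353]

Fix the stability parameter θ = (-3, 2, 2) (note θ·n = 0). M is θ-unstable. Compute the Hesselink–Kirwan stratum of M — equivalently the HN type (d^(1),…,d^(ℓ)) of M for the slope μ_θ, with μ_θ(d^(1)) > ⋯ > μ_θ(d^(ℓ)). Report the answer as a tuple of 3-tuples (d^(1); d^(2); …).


Barcode: M ≅ I[1,1], I[1,3]^3. HN layers by μ_θ (2 steps, strictly decreasing):
  μ^(1)=2; μ^(2)=-3

((0, 3, 3); (4, 0, 0))


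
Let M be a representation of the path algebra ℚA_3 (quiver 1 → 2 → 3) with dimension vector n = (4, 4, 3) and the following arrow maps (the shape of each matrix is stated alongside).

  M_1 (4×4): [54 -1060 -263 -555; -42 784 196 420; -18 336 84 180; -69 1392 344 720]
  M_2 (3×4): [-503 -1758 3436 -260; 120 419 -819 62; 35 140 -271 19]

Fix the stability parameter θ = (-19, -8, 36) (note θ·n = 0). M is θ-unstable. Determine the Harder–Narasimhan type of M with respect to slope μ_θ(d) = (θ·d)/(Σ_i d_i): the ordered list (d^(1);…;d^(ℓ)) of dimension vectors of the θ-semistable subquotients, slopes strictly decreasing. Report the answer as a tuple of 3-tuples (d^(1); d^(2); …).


Interval decomposition of M: I[1,1]^2, I[1,3]^2, I[2,2], I[2,3].
HN type (ℓ=3): μ^(1)=36; μ^(2)=-8; μ^(3)=-19

((0, 0, 3); (0, 4, 0); (4, 0, 0))


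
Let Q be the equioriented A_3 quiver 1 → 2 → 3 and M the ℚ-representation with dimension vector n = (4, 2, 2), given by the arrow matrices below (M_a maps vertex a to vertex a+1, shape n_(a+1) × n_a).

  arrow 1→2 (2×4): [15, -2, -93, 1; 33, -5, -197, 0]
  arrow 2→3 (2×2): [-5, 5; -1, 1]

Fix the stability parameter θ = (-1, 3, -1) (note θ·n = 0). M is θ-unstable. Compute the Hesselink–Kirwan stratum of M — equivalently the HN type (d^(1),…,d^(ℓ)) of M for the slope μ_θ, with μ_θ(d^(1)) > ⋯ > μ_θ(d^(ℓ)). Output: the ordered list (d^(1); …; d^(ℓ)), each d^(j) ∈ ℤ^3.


Interval decomposition of M: I[1,1]^2, I[1,2], I[1,3], I[3,3].
HN type (ℓ=3): μ^(1)=3; μ^(2)=1; μ^(3)=-1

((0, 1, 0); (0, 1, 1); (4, 0, 1))


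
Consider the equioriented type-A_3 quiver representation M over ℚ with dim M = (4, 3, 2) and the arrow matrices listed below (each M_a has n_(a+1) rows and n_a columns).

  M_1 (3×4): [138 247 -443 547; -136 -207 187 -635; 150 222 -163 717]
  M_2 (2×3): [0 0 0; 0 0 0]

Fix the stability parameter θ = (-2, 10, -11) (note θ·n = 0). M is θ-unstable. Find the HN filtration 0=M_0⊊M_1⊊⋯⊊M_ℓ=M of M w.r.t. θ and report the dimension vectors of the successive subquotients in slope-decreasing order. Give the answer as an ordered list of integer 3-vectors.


Barcode: M ≅ I[1,1], I[1,2]^3, I[3,3]^2. HN layers by μ_θ (3 steps, strictly decreasing):
  μ^(1)=10; μ^(2)=-2; μ^(3)=-11

((0, 3, 0); (4, 0, 0); (0, 0, 2))


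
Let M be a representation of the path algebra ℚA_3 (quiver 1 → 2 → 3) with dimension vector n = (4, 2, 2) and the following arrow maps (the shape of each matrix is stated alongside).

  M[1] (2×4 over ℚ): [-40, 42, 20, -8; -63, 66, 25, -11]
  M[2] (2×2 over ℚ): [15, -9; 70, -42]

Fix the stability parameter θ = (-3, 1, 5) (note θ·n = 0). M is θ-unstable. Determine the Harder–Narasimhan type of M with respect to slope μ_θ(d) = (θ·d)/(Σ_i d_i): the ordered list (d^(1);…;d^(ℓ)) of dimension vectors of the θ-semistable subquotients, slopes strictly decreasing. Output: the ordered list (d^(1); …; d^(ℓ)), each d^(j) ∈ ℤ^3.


Interval decomposition of M: I[1,1]^2, I[1,2], I[1,3], I[3,3].
HN type (ℓ=3): μ^(1)=5; μ^(2)=1; μ^(3)=-3

((0, 0, 2); (0, 2, 0); (4, 0, 0))


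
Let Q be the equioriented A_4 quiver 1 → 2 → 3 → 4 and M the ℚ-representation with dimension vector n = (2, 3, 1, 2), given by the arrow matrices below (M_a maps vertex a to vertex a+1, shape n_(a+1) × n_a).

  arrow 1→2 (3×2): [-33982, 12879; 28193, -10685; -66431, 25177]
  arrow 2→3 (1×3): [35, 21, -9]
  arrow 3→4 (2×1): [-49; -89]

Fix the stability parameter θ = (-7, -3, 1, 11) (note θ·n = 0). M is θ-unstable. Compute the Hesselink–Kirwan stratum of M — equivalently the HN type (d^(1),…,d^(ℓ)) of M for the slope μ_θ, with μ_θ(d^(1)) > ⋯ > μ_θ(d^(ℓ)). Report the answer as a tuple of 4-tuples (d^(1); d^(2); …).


Interval decomposition of M: I[1,2], I[1,4], I[2,2], I[4,4].
HN type (ℓ=4): μ^(1)=11; μ^(2)=1; μ^(3)=-3; μ^(4)=-7

((0, 0, 0, 2); (0, 0, 1, 0); (0, 3, 0, 0); (2, 0, 0, 0))


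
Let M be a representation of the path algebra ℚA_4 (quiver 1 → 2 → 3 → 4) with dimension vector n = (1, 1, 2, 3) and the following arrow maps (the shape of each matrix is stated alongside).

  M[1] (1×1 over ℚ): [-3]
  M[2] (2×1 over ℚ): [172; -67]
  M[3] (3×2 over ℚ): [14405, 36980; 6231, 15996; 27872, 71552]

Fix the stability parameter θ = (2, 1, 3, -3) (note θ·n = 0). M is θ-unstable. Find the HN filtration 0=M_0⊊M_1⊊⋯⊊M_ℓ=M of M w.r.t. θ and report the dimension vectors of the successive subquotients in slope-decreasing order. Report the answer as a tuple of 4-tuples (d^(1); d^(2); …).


Via rank(M_{q-1}∘⋯∘M_p): M ≅ I[1,3], I[3,4], I[4,4]^2.
μ_θ-semistable layers: μ^(1)=3; μ^(2)=3/2; μ^(3)=0; μ^(4)=-3

((0, 0, 1, 0); (1, 1, 0, 0); (0, 0, 1, 1); (0, 0, 0, 2))


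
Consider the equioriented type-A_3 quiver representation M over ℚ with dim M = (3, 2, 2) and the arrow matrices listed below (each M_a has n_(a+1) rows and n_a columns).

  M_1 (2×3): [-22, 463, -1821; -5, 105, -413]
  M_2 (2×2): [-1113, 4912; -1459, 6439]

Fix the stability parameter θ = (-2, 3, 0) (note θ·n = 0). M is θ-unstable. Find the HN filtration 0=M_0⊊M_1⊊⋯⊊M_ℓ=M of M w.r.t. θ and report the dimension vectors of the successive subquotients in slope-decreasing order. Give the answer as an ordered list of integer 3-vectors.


Interval decomposition of M: I[1,1], I[1,3]^2.
HN type (ℓ=2): μ^(1)=3/2; μ^(2)=-2

((0, 2, 2); (3, 0, 0))


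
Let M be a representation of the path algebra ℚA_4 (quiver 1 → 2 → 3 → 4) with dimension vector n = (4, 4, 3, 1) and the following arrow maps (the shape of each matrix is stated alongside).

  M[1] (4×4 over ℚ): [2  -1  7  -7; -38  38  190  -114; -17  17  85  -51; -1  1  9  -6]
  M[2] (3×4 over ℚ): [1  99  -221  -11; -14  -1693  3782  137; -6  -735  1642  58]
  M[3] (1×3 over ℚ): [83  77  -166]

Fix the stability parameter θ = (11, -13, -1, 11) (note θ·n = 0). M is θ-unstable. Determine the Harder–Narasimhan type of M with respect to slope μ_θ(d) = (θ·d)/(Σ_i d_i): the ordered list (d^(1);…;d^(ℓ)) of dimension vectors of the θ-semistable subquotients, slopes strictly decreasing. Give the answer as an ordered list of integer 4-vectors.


Interval decomposition of M: I[1,1], I[1,3]^2, I[1,4], I[2,2].
HN type (ℓ=3): μ^(1)=11; μ^(2)=-1; μ^(3)=-13

((1, 0, 0, 1); (3, 3, 3, 0); (0, 1, 0, 0))


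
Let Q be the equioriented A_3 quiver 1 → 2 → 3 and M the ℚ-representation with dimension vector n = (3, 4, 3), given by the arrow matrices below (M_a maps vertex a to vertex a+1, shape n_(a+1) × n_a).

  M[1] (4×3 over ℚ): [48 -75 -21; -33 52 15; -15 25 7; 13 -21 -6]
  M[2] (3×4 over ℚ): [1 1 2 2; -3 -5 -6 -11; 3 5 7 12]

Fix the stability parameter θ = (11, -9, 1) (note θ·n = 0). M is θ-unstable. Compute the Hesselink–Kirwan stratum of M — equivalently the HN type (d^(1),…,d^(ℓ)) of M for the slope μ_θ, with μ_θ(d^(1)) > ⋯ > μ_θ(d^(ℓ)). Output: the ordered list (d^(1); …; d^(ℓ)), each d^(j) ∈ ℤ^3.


Interval decomposition of M: I[1,3]^3, I[2,2].
HN type (ℓ=2): μ^(1)=1; μ^(2)=-9

((3, 3, 3); (0, 1, 0))


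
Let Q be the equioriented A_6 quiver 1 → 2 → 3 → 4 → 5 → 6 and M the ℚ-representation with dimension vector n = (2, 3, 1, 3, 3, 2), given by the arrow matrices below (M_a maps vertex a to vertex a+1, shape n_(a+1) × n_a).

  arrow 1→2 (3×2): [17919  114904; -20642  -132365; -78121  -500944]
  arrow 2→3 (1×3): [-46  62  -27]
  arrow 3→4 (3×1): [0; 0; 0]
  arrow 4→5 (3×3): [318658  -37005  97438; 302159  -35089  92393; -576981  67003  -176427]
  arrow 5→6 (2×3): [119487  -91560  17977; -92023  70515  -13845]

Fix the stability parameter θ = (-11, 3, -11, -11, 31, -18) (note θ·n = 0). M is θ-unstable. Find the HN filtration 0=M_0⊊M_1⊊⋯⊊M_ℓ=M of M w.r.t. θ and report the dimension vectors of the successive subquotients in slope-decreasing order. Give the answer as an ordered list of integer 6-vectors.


Barcode: M ≅ I[1,2], I[1,3], I[2,2], I[4,5], I[4,6]^2. HN layers by μ_θ (5 steps, strictly decreasing):
  μ^(1)=31; μ^(2)=13/2; μ^(3)=3; μ^(4)=-4; μ^(5)=-11

((0, 0, 0, 0, 1, 0); (0, 0, 0, 0, 2, 2); (0, 2, 0, 0, 0, 0); (0, 1, 1, 0, 0, 0); (2, 0, 0, 3, 0, 0))


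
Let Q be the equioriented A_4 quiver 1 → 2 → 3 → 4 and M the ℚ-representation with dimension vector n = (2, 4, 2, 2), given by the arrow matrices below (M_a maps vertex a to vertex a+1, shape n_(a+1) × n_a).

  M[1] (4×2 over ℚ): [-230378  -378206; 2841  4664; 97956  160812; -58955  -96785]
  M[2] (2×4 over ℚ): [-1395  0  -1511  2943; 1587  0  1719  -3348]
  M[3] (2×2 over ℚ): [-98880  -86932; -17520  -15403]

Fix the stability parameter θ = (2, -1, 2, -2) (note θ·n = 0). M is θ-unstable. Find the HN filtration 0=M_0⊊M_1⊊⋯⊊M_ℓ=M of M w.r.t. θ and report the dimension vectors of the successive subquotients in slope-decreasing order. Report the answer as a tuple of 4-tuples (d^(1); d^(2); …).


Via rank(M_{q-1}∘⋯∘M_p): M ≅ I[1,2], I[1,4], I[2,2], I[2,3], I[4,4].
μ_θ-semistable layers: μ^(1)=2; μ^(2)=1/2; μ^(3)=1/4; μ^(4)=-1; μ^(5)=-2

((0, 0, 1, 0); (1, 1, 0, 0); (1, 1, 1, 1); (0, 2, 0, 0); (0, 0, 0, 1))


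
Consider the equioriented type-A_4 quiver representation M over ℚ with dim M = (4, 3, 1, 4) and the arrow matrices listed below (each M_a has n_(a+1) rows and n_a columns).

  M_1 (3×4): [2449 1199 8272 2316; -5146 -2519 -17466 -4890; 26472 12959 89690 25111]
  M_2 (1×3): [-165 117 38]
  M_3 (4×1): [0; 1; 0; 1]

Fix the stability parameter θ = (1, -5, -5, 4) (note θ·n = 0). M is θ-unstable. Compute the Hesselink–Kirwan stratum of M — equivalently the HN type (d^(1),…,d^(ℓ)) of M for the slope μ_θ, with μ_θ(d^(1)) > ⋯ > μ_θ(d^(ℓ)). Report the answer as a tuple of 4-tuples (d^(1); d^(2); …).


Via rank(M_{q-1}∘⋯∘M_p): M ≅ I[1,1], I[1,2]^2, I[1,4], I[4,4]^3.
μ_θ-semistable layers: μ^(1)=4; μ^(2)=1; μ^(3)=-2; μ^(4)=-3

((0, 0, 0, 4); (1, 0, 0, 0); (2, 2, 0, 0); (1, 1, 1, 0))


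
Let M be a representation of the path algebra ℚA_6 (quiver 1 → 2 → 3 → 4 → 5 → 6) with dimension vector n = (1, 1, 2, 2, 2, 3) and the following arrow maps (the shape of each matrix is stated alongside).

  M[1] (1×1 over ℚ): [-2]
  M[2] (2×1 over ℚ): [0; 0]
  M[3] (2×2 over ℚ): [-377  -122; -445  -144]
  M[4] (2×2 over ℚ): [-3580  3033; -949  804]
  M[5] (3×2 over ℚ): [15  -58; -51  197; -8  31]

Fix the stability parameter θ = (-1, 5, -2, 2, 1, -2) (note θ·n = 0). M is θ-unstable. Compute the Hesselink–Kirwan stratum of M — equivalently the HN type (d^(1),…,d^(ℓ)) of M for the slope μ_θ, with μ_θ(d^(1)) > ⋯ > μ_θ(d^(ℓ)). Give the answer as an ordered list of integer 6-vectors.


Barcode: M ≅ I[1,2], I[3,6]^2, I[6,6]. HN layers by μ_θ (4 steps, strictly decreasing):
  μ^(1)=5; μ^(2)=1/3; μ^(3)=-1; μ^(4)=-2

((0, 1, 0, 0, 0, 0); (0, 0, 0, 2, 2, 2); (1, 0, 0, 0, 0, 0); (0, 0, 2, 0, 0, 1))


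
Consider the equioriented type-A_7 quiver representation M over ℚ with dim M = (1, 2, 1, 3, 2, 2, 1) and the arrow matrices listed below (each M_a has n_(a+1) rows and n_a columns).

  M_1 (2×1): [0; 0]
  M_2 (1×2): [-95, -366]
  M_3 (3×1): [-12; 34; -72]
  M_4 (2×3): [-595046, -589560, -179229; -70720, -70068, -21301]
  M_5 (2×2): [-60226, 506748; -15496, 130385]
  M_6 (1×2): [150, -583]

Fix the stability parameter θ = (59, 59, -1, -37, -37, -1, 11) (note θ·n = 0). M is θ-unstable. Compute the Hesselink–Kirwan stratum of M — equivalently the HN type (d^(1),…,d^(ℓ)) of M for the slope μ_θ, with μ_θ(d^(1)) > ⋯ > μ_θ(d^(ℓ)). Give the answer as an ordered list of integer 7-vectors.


Via rank(M_{q-1}∘⋯∘M_p): M ≅ I[1,1], I[2,2], I[2,4], I[4,6], I[4,7].
μ_θ-semistable layers: μ^(1)=59; μ^(2)=11; μ^(3)=7; μ^(4)=-1; μ^(5)=-37

((1, 1, 0, 0, 0, 0, 0); (0, 0, 0, 0, 0, 0, 1); (0, 1, 1, 1, 0, 0, 0); (0, 0, 0, 0, 0, 2, 0); (0, 0, 0, 2, 2, 0, 0))


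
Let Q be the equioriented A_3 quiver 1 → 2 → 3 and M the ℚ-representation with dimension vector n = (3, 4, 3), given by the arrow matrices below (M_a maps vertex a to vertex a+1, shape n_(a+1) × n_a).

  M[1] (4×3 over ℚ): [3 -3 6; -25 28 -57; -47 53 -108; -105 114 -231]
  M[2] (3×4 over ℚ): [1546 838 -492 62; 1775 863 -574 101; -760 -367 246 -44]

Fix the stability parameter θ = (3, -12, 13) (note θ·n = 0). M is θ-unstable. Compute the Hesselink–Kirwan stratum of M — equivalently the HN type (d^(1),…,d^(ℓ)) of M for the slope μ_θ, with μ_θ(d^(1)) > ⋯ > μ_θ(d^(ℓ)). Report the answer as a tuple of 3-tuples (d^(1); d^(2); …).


Via rank(M_{q-1}∘⋯∘M_p): M ≅ I[1,1], I[1,3]^2, I[2,2]^2, I[3,3].
μ_θ-semistable layers: μ^(1)=13; μ^(2)=3; μ^(3)=-9/2; μ^(4)=-12

((0, 0, 3); (1, 0, 0); (2, 2, 0); (0, 2, 0))


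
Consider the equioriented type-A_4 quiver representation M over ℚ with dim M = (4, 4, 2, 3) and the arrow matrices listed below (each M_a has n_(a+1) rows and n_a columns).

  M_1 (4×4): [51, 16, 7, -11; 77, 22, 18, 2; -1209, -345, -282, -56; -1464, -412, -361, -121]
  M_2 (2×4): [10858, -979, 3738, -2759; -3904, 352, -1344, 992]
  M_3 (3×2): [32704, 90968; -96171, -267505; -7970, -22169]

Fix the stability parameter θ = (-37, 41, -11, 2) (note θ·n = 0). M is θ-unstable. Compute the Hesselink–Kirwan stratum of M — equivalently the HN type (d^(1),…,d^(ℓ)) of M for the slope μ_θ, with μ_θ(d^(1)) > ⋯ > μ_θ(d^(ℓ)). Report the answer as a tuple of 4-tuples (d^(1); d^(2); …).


Via rank(M_{q-1}∘⋯∘M_p): M ≅ I[1,2]^3, I[1,4], I[3,4], I[4,4].
μ_θ-semistable layers: μ^(1)=41; μ^(2)=32/3; μ^(3)=2; μ^(4)=-11; μ^(5)=-37

((0, 3, 0, 0); (0, 1, 1, 1); (0, 0, 0, 2); (0, 0, 1, 0); (4, 0, 0, 0))


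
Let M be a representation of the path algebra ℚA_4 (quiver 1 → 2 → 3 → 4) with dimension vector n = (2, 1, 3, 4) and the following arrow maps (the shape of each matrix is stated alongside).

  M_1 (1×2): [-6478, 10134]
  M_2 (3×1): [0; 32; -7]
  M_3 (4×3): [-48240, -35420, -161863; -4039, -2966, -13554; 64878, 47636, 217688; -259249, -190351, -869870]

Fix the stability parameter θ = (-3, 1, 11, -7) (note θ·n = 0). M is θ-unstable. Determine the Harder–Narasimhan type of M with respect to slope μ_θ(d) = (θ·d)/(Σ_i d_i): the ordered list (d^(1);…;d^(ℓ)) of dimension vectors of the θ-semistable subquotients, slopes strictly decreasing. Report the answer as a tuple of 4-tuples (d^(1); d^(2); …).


Interval decomposition of M: I[1,1], I[1,4], I[3,4]^2, I[4,4].
HN type (ℓ=4): μ^(1)=2; μ^(2)=1; μ^(3)=-3; μ^(4)=-7

((0, 0, 3, 3); (0, 1, 0, 0); (2, 0, 0, 0); (0, 0, 0, 1))


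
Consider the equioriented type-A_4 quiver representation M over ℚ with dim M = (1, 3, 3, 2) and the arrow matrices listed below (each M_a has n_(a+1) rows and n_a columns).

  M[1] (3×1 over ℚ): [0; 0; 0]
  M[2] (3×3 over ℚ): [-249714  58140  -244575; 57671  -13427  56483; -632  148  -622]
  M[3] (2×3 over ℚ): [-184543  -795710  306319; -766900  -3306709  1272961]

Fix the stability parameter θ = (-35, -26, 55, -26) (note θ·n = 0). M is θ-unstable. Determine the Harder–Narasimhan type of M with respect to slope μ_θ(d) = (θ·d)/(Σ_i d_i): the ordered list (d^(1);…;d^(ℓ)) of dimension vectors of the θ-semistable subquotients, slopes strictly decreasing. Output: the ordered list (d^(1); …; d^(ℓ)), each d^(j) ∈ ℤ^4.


Barcode: M ≅ I[1,1], I[2,2], I[2,4]^2, I[3,3]. HN layers by μ_θ (4 steps, strictly decreasing):
  μ^(1)=55; μ^(2)=29/2; μ^(3)=-26; μ^(4)=-35

((0, 0, 1, 0); (0, 0, 2, 2); (0, 3, 0, 0); (1, 0, 0, 0))


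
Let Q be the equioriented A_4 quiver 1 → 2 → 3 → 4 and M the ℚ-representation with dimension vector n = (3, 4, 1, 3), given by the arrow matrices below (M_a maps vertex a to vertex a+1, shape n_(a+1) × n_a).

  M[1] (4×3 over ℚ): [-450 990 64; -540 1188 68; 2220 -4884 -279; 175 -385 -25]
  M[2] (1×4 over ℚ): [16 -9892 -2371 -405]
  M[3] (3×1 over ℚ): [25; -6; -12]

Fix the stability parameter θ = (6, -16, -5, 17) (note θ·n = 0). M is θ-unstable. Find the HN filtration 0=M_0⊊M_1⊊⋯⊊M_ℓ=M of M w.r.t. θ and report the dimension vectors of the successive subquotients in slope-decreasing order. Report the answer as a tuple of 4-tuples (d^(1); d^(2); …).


Barcode: M ≅ I[1,1], I[1,2], I[1,4], I[2,2]^2, I[4,4]^2. HN layers by μ_θ (4 steps, strictly decreasing):
  μ^(1)=17; μ^(2)=6; μ^(3)=-5; μ^(4)=-16

((0, 0, 0, 3); (1, 0, 0, 0); (2, 2, 1, 0); (0, 2, 0, 0))


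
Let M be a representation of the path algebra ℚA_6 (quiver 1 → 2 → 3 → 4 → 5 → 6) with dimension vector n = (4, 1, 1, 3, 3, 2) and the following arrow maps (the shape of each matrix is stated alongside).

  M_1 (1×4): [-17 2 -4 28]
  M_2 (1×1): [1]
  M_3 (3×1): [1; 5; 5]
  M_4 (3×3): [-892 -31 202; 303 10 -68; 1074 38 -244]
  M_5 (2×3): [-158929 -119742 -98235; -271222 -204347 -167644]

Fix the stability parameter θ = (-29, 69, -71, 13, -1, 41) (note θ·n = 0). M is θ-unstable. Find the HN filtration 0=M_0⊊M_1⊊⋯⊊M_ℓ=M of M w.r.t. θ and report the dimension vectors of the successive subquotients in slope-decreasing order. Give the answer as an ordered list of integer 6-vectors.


Via rank(M_{q-1}∘⋯∘M_p): M ≅ I[1,1]^3, I[1,6], I[4,4], I[4,6], I[5,5].
μ_θ-semistable layers: μ^(1)=41; μ^(2)=13; μ^(3)=6; μ^(4)=-1; μ^(5)=-29

((0, 0, 0, 0, 0, 2); (0, 0, 0, 1, 0, 0); (0, 0, 0, 2, 2, 0); (0, 1, 1, 0, 1, 0); (4, 0, 0, 0, 0, 0))


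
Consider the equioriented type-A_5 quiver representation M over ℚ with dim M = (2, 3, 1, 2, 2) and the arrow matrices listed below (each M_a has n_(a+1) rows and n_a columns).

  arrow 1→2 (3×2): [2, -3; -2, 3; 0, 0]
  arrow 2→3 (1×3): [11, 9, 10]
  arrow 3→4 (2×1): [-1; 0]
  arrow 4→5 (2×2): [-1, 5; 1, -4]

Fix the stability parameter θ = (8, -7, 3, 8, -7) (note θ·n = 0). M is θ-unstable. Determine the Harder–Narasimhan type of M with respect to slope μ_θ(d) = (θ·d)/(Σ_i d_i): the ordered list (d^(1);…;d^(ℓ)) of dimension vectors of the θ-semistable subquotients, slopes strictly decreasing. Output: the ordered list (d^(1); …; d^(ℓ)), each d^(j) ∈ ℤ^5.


Via rank(M_{q-1}∘⋯∘M_p): M ≅ I[1,1], I[1,5], I[2,2]^2, I[4,5].
μ_θ-semistable layers: μ^(1)=8; μ^(2)=4/3; μ^(3)=1/2; μ^(4)=-7

((1, 0, 0, 0, 0); (0, 0, 1, 1, 1); (1, 1, 0, 1, 1); (0, 2, 0, 0, 0))


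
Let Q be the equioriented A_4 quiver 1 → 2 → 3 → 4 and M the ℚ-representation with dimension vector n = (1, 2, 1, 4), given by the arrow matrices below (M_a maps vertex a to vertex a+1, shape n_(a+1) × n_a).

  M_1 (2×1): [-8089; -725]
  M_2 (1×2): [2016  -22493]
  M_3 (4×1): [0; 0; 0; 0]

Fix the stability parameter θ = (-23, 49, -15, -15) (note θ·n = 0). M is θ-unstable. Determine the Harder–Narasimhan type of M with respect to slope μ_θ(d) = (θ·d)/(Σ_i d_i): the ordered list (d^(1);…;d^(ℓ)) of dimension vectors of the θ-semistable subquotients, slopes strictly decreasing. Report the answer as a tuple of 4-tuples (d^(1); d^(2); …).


Barcode: M ≅ I[1,3], I[2,2], I[4,4]^4. HN layers by μ_θ (4 steps, strictly decreasing):
  μ^(1)=49; μ^(2)=17; μ^(3)=-15; μ^(4)=-23

((0, 1, 0, 0); (0, 1, 1, 0); (0, 0, 0, 4); (1, 0, 0, 0))


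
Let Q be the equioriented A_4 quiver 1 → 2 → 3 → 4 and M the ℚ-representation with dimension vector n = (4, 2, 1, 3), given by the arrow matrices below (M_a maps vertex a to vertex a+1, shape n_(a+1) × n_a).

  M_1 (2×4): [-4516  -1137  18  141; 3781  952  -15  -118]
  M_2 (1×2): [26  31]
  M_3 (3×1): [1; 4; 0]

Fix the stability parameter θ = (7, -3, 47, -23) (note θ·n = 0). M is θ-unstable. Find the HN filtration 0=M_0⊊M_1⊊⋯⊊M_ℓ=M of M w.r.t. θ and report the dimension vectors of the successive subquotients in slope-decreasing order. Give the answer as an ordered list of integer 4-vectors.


Interval decomposition of M: I[1,1]^2, I[1,2], I[1,4], I[4,4]^2.
HN type (ℓ=4): μ^(1)=12; μ^(2)=7; μ^(3)=2; μ^(4)=-23

((0, 0, 1, 1); (2, 0, 0, 0); (2, 2, 0, 0); (0, 0, 0, 2))


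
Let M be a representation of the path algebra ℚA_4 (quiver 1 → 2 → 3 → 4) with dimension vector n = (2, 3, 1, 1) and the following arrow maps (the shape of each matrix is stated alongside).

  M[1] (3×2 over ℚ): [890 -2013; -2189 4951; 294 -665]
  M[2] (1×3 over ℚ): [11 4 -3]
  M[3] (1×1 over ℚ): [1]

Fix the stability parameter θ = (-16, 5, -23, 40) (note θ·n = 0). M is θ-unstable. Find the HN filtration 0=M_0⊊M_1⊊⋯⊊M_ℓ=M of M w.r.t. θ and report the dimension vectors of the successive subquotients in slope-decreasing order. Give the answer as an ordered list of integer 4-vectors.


Via rank(M_{q-1}∘⋯∘M_p): M ≅ I[1,2], I[1,4], I[2,2].
μ_θ-semistable layers: μ^(1)=40; μ^(2)=5; μ^(3)=-9; μ^(4)=-16

((0, 0, 0, 1); (0, 2, 0, 0); (0, 1, 1, 0); (2, 0, 0, 0))


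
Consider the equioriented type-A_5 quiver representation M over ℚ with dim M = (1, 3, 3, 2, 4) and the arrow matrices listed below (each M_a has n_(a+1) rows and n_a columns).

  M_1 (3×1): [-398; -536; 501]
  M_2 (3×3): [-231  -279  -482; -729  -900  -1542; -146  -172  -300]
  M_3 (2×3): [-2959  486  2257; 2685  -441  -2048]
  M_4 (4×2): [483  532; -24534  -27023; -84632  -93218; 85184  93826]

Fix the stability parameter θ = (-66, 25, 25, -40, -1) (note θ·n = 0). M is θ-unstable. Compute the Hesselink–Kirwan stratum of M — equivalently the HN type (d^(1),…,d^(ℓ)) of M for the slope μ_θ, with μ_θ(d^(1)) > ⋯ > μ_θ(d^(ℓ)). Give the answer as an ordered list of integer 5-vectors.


Barcode: M ≅ I[1,2], I[2,5]^2, I[3,3], I[5,5]^2. HN layers by μ_θ (4 steps, strictly decreasing):
  μ^(1)=25; μ^(2)=9/4; μ^(3)=-1; μ^(4)=-66

((0, 1, 1, 0, 0); (0, 2, 2, 2, 2); (0, 0, 0, 0, 2); (1, 0, 0, 0, 0))


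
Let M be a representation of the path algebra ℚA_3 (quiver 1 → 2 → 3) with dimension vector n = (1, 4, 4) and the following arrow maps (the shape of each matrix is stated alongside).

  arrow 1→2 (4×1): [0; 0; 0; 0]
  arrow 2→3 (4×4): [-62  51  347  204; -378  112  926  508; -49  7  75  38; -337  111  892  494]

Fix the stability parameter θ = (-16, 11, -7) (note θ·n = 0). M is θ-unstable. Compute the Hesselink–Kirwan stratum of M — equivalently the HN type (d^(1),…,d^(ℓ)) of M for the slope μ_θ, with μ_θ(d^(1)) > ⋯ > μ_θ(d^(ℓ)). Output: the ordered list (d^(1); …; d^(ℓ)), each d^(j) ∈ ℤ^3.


Barcode: M ≅ I[1,1], I[2,2], I[2,3]^3, I[3,3]. HN layers by μ_θ (4 steps, strictly decreasing):
  μ^(1)=11; μ^(2)=2; μ^(3)=-7; μ^(4)=-16

((0, 1, 0); (0, 3, 3); (0, 0, 1); (1, 0, 0))


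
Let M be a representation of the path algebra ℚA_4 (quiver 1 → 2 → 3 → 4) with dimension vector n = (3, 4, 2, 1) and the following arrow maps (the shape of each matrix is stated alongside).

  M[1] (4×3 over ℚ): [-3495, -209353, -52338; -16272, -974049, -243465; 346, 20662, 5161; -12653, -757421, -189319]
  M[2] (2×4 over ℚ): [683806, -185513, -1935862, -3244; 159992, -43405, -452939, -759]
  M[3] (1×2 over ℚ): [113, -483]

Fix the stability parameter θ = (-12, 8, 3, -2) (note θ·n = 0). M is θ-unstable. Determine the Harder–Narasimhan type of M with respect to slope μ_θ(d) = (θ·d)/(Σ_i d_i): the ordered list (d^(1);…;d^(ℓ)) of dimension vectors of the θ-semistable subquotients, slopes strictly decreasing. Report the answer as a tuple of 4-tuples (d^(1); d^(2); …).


Barcode: M ≅ I[1,2], I[1,3], I[1,4], I[2,2]. HN layers by μ_θ (4 steps, strictly decreasing):
  μ^(1)=8; μ^(2)=11/2; μ^(3)=3; μ^(4)=-12

((0, 2, 0, 0); (0, 1, 1, 0); (0, 1, 1, 1); (3, 0, 0, 0))
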